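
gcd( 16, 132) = 4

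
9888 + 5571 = 15459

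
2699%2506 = 193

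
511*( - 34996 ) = -17882956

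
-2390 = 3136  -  5526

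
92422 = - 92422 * ( - 1)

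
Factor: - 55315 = -5^1*13^1 * 23^1*37^1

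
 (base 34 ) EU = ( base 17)1cd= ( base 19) 17c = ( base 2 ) 111111010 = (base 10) 506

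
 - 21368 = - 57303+35935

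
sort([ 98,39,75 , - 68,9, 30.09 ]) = [ -68,  9,30.09 , 39, 75, 98]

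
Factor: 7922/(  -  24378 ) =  - 3^( - 1 )*233^1*239^( - 1 ) = - 233/717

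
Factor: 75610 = 2^1*5^1*7561^1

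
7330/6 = 3665/3 = 1221.67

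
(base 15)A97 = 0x958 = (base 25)3kh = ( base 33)26g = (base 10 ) 2392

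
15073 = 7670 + 7403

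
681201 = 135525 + 545676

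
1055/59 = 17+52/59 = 17.88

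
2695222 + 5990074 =8685296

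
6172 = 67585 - 61413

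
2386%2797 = 2386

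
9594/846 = 533/47 = 11.34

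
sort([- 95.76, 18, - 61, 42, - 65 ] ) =[ - 95.76, - 65 ,-61 , 18,42 ]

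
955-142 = 813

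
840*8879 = 7458360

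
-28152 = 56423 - 84575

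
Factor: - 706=-2^1 * 353^1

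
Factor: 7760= 2^4*5^1*97^1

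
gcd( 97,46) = 1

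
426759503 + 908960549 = 1335720052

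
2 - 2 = 0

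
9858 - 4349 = 5509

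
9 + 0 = 9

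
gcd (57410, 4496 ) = 2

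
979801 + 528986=1508787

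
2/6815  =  2/6815 =0.00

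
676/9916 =169/2479 =0.07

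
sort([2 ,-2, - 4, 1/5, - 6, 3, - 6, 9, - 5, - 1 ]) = [ - 6, - 6, - 5 , - 4, - 2, - 1,1/5,2,  3 , 9 ] 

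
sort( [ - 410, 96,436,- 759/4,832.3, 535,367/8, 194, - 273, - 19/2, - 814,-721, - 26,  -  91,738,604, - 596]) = [  -  814, - 721, - 596,  -  410, - 273, - 759/4, - 91 , - 26,-19/2,367/8,96 , 194,436,535 , 604, 738,832.3] 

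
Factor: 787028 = 2^2*11^1*31^1*577^1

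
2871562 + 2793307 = 5664869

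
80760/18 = 4486 + 2/3 = 4486.67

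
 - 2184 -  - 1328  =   - 856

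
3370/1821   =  3370/1821 = 1.85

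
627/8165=627/8165 = 0.08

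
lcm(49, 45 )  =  2205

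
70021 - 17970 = 52051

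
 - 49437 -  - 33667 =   -  15770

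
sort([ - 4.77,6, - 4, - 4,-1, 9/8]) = [ - 4.77, - 4,-4, - 1, 9/8,6 ]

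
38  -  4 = 34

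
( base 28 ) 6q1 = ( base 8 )12471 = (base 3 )21110020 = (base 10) 5433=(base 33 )4WL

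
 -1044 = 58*(-18 )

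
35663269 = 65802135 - 30138866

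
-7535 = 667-8202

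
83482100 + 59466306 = 142948406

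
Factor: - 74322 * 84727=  - 6297080094 = - 2^1 * 3^2*193^1*439^1 *4129^1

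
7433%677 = 663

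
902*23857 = 21519014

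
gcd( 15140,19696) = 4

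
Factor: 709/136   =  2^( - 3 )*17^(-1)*709^1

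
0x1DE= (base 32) EU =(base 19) 163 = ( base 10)478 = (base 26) IA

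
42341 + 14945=57286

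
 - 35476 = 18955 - 54431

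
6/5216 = 3/2608 = 0.00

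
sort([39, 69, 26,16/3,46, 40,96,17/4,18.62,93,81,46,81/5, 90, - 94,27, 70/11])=[  -  94, 17/4,16/3,70/11,81/5,18.62,26, 27,39,40,  46,46, 69, 81,90  ,  93,  96]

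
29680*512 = 15196160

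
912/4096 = 57/256 = 0.22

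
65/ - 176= -1 + 111/176 = - 0.37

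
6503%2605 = 1293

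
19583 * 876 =17154708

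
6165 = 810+5355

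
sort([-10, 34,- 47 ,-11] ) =[ - 47, - 11 , - 10 , 34] 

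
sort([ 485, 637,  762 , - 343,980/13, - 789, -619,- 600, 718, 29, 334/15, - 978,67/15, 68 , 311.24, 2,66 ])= [ - 978 ,-789, - 619, - 600, - 343,2,67/15,334/15, 29, 66, 68, 980/13, 311.24, 485, 637, 718 , 762]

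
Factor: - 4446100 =-2^2*5^2*173^1*257^1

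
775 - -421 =1196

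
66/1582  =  33/791= 0.04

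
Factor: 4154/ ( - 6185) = -2^1*5^ ( - 1) *31^1*67^1 * 1237^( - 1 ) 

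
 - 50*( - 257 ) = 12850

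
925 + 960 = 1885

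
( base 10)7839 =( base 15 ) 24C9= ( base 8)17237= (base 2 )1111010011111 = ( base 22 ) g47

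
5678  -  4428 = 1250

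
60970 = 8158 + 52812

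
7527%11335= 7527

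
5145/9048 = 1715/3016 = 0.57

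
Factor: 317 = 317^1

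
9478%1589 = 1533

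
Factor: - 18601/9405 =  - 89/45 = -3^( - 2 )*5^(-1 )* 89^1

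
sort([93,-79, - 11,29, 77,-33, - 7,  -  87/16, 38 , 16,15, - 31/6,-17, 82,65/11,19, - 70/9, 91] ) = [ -79, - 33,- 17,-11, - 70/9, - 7,-87/16, - 31/6,65/11 , 15 , 16,19, 29,38,77, 82,91,93]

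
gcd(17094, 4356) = 66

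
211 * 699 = 147489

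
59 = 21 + 38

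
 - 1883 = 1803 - 3686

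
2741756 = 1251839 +1489917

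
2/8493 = 2/8493 = 0.00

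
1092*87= 95004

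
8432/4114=2  +  6/121  =  2.05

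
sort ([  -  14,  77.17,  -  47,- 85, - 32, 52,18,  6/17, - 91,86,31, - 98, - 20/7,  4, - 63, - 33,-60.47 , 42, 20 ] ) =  [ - 98, -91, - 85,-63, - 60.47,  -  47,  -  33, - 32,- 14,-20/7, 6/17,  4,18 , 20, 31,42, 52, 77.17,86]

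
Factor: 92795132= 2^2*23198783^1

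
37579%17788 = 2003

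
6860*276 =1893360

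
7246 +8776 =16022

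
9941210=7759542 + 2181668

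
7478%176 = 86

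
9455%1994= 1479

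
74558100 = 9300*8017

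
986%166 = 156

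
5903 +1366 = 7269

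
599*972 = 582228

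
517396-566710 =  - 49314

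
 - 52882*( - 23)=1216286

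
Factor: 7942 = 2^1*11^1  *  19^2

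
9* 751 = 6759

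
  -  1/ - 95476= 1/95476= 0.00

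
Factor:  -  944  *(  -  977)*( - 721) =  - 2^4 * 7^1*59^1*103^1 * 977^1=- 664969648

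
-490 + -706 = - 1196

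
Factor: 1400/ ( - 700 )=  - 2 = - 2^1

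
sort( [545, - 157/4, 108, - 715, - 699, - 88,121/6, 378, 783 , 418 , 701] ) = [  -  715, - 699,  -  88,-157/4,121/6, 108,  378, 418, 545, 701, 783] 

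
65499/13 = 65499/13 = 5038.38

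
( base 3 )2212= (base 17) 49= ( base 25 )32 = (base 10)77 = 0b1001101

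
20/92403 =20/92403 =0.00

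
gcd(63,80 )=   1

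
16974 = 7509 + 9465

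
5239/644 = 5239/644 =8.14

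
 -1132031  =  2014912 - 3146943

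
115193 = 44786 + 70407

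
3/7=3/7 = 0.43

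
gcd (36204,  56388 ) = 12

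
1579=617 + 962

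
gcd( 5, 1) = 1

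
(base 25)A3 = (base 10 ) 253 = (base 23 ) b0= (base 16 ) fd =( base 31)85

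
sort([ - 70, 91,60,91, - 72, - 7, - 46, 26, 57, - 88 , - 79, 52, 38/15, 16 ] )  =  [ - 88, - 79 , - 72, - 70,-46, - 7, 38/15, 16, 26, 52, 57, 60 , 91, 91 ]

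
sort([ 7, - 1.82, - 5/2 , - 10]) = [ - 10, - 5/2 , - 1.82, 7]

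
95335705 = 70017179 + 25318526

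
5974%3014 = 2960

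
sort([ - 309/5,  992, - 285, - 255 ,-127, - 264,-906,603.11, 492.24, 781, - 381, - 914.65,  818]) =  [ - 914.65, - 906, - 381, - 285, - 264, - 255, - 127, - 309/5  ,  492.24 , 603.11,781, 818,992 ] 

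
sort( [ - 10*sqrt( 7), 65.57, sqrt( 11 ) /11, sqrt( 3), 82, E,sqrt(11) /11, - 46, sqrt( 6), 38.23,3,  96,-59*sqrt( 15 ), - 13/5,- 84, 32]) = [ -59*sqrt( 15 ), - 84,-46,- 10*  sqrt( 7 ), - 13/5,sqrt (11 ) /11,sqrt( 11)/11, sqrt( 3 ), sqrt( 6), E, 3, 32,38.23,65.57, 82, 96]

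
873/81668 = 873/81668 = 0.01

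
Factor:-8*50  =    -  400=- 2^4*5^2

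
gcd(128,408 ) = 8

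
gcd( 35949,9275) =1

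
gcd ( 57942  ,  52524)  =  18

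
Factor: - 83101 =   -  83101^1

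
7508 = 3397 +4111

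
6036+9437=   15473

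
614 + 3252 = 3866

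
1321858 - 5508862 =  - 4187004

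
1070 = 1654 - 584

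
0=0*35792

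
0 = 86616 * 0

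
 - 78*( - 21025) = 1639950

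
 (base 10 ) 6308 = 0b1100010100100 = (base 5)200213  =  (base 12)3798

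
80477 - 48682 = 31795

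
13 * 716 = 9308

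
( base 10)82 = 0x52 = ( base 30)2M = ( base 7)145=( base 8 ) 122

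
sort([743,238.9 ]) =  [ 238.9, 743] 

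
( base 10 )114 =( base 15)79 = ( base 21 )59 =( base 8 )162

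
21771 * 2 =43542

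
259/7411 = 259/7411= 0.03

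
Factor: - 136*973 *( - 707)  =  93555896=2^3*7^2*17^1*101^1*139^1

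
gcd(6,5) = 1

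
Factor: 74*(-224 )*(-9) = 149184 = 2^6*3^2*7^1*37^1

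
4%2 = 0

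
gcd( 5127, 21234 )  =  3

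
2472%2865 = 2472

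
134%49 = 36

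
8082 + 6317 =14399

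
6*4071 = 24426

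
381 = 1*381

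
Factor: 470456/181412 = 542/209 = 2^1 * 11^( - 1) * 19^(  -  1)*271^1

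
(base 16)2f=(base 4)233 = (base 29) 1i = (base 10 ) 47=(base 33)1E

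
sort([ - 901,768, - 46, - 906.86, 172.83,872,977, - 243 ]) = [ - 906.86, - 901, - 243, - 46, 172.83,768,872,977]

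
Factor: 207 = 3^2*23^1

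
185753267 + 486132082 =671885349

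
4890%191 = 115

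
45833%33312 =12521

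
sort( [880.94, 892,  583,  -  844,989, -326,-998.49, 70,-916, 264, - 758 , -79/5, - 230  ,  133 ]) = [  -  998.49, - 916, - 844,-758, - 326, - 230,-79/5, 70, 133, 264, 583,880.94, 892, 989 ] 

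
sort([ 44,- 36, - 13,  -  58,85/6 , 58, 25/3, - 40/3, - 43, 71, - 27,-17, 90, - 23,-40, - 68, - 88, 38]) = [  -  88, -68,  -  58  , - 43, - 40, - 36,-27,-23, - 17, - 40/3, - 13,25/3, 85/6, 38,44 , 58,71,90]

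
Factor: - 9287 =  - 37^1*  251^1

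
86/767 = 86/767 = 0.11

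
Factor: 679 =7^1*97^1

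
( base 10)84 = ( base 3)10010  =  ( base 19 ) 48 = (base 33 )2i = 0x54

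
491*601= 295091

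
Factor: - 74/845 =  - 2^1*5^( - 1 ) * 13^(-2) *37^1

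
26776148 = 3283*8156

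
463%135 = 58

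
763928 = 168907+595021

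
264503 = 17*15559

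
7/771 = 7/771 = 0.01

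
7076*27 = 191052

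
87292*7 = 611044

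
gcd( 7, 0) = 7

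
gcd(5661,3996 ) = 333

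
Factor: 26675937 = 3^2*233^1*12721^1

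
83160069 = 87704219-4544150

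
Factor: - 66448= - 2^4 *4153^1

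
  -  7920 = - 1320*6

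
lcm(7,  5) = 35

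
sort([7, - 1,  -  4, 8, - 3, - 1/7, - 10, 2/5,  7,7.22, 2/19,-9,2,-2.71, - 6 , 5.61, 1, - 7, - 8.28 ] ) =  [ -10, - 9,-8.28, - 7,-6,-4,- 3,-2.71, - 1,-1/7, 2/19, 2/5, 1, 2,  5.61, 7, 7,  7.22,  8 ] 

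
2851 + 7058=9909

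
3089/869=3089/869=   3.55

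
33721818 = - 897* ( - 37594 ) 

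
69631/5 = 13926+1/5 = 13926.20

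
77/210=11/30  =  0.37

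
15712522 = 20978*749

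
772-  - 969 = 1741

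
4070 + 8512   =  12582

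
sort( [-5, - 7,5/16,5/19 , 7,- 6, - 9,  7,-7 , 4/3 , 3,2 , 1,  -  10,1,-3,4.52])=[ - 10, - 9,-7, - 7 ,  -  6,- 5,-3,5/19,5/16  ,  1, 1,4/3, 2,3,4.52,7,  7] 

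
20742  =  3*6914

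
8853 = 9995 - 1142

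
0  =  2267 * 0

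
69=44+25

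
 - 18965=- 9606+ - 9359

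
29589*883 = 26127087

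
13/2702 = 13/2702 = 0.00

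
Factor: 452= 2^2*113^1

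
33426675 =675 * 49521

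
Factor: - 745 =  - 5^1*149^1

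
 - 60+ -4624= - 4684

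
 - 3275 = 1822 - 5097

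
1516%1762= 1516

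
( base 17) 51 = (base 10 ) 86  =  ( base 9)105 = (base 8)126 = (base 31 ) 2O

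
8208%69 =66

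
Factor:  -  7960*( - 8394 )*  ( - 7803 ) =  - 2^4*3^4*5^1*17^2*199^1* 1399^1 = - 521367120720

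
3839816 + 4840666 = 8680482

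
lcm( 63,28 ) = 252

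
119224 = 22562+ 96662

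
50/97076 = 25/48538  =  0.00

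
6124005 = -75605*( - 81) 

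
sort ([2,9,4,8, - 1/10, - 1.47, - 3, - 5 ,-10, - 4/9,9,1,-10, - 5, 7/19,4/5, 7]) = [ - 10, - 10,-5,  -  5, - 3, - 1.47, - 4/9 , - 1/10,7/19,4/5,1, 2,4,7,  8,  9,9]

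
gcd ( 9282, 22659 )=273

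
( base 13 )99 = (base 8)176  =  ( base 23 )5b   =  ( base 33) 3R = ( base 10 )126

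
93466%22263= 4414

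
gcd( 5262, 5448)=6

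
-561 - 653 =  - 1214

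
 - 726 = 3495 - 4221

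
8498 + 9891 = 18389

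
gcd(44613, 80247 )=3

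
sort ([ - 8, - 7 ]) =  [ - 8,-7 ] 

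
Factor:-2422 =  -2^1*7^1*173^1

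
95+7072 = 7167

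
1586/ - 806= -61/31 = - 1.97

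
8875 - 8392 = 483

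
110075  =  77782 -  -32293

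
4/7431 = 4/7431= 0.00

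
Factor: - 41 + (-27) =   -  68=-2^2*  17^1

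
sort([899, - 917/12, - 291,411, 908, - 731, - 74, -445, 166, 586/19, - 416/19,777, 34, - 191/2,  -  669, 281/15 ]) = [ - 731,- 669, - 445,-291, - 191/2, - 917/12, - 74,  -  416/19, 281/15,  586/19,34,  166,411,777 , 899, 908]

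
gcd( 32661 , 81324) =9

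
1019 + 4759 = 5778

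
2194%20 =14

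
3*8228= 24684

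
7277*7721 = 56185717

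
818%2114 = 818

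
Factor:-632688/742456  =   - 2^1*3^1*7^2*11^( - 2)*13^( - 1)*59^( - 1)*269^1 = - 79086/92807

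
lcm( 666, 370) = 3330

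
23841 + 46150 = 69991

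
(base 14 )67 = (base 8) 133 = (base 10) 91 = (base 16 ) 5B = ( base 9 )111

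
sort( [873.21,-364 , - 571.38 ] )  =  [ - 571.38, - 364, 873.21]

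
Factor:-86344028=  - 2^2*21586007^1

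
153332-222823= - 69491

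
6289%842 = 395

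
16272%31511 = 16272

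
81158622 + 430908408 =512067030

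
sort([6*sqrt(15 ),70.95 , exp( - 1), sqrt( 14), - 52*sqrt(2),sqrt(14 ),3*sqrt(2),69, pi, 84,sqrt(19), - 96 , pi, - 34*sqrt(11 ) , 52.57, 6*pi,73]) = [ -34*sqrt(11),-96, - 52*sqrt (2),exp(-1 ), pi,pi,sqrt(14 ),sqrt( 14) , 3*sqrt(2),sqrt( 19 ),6*pi,6*sqrt( 15),52.57,69,70.95,73,84]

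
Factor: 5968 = 2^4 *373^1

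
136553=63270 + 73283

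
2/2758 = 1/1379= 0.00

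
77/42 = 1  +  5/6 = 1.83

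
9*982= 8838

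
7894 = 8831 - 937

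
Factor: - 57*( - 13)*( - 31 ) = - 22971 =- 3^1*13^1*19^1*31^1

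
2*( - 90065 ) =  - 180130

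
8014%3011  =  1992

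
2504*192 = 480768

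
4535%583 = 454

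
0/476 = 0 = 0.00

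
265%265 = 0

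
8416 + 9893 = 18309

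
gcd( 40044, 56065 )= 1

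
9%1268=9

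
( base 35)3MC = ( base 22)94D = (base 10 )4457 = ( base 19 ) c6b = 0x1169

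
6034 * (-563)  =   - 3397142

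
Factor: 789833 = 11^1 * 59^1*1217^1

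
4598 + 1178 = 5776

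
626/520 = 1 + 53/260 = 1.20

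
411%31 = 8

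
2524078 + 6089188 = 8613266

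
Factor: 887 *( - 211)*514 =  - 96198698 = - 2^1*211^1*257^1* 887^1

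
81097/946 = 85 + 687/946 = 85.73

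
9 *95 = 855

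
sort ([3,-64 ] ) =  [-64,3] 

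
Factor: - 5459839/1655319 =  - 3^( - 1)*7^1*11^1 *17^1  *43^1*97^1*551773^(-1 ) 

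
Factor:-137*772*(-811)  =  85774604 = 2^2*137^1  *  193^1*811^1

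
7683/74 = 103 + 61/74 = 103.82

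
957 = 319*3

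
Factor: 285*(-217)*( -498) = 30798810 = 2^1*3^2*5^1*7^1*19^1*31^1*83^1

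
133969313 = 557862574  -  423893261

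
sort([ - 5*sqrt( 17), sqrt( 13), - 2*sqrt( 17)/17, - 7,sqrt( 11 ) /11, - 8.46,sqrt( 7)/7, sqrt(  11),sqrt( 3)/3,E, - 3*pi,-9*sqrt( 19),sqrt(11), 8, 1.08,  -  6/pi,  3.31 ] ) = [ - 9*sqrt ( 19), - 5*sqrt( 17), - 3*pi, - 8.46, - 7, - 6/pi, - 2*sqrt(17)/17,sqrt( 11) /11,sqrt(7)/7,sqrt( 3 )/3,1.08, E, 3.31, sqrt( 11),sqrt( 11),sqrt(13) , 8]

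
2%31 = 2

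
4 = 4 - 0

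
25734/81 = 317 + 19/27 = 317.70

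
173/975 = 173/975 = 0.18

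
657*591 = 388287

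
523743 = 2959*177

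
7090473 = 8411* 843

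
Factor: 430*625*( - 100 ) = - 2^3*5^7*43^1 =-26875000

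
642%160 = 2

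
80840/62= 1303 + 27/31 = 1303.87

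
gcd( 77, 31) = 1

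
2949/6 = 983/2 = 491.50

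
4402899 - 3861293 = 541606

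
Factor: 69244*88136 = 2^5*7^1*23^1*479^1*2473^1 = 6102889184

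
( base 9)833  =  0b1010100110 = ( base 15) 303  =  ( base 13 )402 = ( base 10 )678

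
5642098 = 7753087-2110989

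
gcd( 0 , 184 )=184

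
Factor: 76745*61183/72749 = 5^1*17^1*23^ (-1 )*  59^1*61^1*3163^(  -  1)*15349^1 = 4695489335/72749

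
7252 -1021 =6231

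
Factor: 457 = 457^1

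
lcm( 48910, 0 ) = 0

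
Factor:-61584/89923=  - 2^4 * 3^1*1283^1*89923^( - 1 )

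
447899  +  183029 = 630928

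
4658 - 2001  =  2657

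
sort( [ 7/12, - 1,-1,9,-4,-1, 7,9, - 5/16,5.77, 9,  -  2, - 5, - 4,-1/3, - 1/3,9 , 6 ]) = [- 5,-4,  -  4, - 2,-1,-1, - 1, - 1/3,-1/3, - 5/16,7/12,5.77,6, 7,9,9, 9, 9 ] 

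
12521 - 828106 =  - 815585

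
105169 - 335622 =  - 230453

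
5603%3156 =2447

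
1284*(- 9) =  - 11556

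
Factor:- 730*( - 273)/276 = 2^( - 1 )*5^1*7^1*13^1*23^( - 1)*73^1 = 33215/46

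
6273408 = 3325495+2947913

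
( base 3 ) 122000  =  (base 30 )f9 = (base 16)1CB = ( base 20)12j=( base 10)459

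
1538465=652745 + 885720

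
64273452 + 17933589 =82207041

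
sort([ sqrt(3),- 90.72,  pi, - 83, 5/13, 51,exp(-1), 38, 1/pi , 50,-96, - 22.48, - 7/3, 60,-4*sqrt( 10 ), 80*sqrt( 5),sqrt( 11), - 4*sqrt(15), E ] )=[  -  96,-90.72 , -83,-22.48,-4*sqrt(15), - 4*sqrt(10), - 7/3,1/pi , exp( - 1),5/13, sqrt( 3),E, pi, sqrt(11), 38,50,  51,60,80*sqrt( 5) ] 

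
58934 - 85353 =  - 26419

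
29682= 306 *97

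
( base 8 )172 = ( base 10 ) 122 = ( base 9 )145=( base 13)95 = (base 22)5C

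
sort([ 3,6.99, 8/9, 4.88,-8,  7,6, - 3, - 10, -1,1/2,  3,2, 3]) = [ - 10,  -  8,-3, - 1,1/2 , 8/9,2,3,3,3,4.88 , 6, 6.99,7]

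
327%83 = 78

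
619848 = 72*8609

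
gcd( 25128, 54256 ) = 8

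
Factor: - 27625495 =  -5^1*31^1*37^1*4817^1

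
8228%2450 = 878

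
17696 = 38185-20489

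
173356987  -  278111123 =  - 104754136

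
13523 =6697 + 6826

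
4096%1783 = 530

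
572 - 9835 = -9263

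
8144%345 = 209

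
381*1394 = 531114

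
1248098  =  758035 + 490063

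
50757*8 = 406056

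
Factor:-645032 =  - 2^3*80629^1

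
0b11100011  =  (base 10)227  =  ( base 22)A7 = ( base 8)343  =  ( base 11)197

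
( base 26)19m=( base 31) U2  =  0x3A4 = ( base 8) 1644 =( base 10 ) 932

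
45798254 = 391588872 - 345790618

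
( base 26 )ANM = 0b1110011010100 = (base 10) 7380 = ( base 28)9bg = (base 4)1303110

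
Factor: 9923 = 9923^1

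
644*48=30912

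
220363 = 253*871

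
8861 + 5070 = 13931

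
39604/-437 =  - 39604/437=- 90.63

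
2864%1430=4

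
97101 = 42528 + 54573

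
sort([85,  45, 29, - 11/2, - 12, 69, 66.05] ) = [-12, - 11/2, 29, 45, 66.05,  69,85]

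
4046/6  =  674+1/3 = 674.33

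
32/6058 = 16/3029 = 0.01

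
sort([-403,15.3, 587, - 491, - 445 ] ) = [ - 491, - 445, - 403,  15.3,587]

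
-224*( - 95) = 21280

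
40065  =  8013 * 5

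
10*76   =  760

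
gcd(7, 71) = 1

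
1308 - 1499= - 191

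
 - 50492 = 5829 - 56321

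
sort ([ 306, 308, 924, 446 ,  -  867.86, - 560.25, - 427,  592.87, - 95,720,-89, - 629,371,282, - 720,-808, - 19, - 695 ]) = [ - 867.86, - 808,-720 , - 695, - 629 , - 560.25,-427, - 95, - 89,-19 , 282,306, 308, 371, 446, 592.87,  720,924]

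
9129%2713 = 990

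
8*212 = 1696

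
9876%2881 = 1233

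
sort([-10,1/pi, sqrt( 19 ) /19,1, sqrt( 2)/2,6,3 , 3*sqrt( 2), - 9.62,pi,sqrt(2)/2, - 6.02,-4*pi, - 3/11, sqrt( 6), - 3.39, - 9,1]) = [ - 4*pi, - 10, - 9.62, - 9 , - 6.02, - 3.39 , - 3/11, sqrt(19) /19,1/pi,sqrt(2)/2,sqrt( 2) /2,1, 1 , sqrt( 6 ),  3, pi,3*sqrt( 2),6 ]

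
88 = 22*4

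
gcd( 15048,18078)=6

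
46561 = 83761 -37200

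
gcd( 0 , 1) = 1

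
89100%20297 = 7912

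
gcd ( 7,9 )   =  1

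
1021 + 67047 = 68068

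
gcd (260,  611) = 13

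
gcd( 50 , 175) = 25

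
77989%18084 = 5653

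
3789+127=3916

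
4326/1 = 4326 = 4326.00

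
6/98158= 3/49079 = 0.00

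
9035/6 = 9035/6 = 1505.83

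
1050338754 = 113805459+936533295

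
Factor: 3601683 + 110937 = 2^2 * 3^1 * 5^1*43^1*1439^1 = 3712620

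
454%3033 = 454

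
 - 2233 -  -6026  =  3793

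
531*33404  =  17737524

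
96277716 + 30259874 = 126537590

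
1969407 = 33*59679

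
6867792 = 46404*148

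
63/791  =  9/113 = 0.08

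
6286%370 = 366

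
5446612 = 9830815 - 4384203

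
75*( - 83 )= - 6225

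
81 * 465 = 37665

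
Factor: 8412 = 2^2 * 3^1 * 701^1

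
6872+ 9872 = 16744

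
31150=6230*5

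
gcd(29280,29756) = 4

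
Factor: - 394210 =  - 2^1*5^1*79^1*499^1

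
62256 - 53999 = 8257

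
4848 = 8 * 606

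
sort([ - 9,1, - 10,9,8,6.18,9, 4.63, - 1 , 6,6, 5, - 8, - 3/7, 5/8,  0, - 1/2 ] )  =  [-10, - 9, - 8, -1, - 1/2, - 3/7,0,5/8 , 1,4.63, 5,6  ,  6,  6.18,  8,9  ,  9]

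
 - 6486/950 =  - 7 +82/475  =  -6.83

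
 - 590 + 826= 236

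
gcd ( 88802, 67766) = 2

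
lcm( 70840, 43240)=3329480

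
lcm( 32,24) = 96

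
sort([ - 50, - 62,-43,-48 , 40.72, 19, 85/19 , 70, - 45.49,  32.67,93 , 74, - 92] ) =[ - 92, - 62 , - 50,- 48, - 45.49, - 43, 85/19, 19 , 32.67,40.72,70,74, 93 ] 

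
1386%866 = 520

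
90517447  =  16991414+73526033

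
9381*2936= 27542616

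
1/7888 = 1/7888 = 0.00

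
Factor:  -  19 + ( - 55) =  - 74 = -2^1*37^1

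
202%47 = 14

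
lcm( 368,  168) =7728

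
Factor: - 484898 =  - 2^1 * 242449^1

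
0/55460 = 0 =0.00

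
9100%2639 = 1183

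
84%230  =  84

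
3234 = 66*49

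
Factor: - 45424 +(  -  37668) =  - 83092 = - 2^2*20773^1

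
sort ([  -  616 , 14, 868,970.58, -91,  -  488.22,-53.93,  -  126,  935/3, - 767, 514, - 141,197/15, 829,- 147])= [  -  767 , - 616,- 488.22 , - 147, -141, - 126, - 91, - 53.93, 197/15, 14, 935/3,514,829, 868, 970.58]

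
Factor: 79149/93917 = 3^1 * 7^1* 19^( - 1)*3769^1*4943^(-1)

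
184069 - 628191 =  - 444122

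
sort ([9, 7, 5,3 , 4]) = [3, 4, 5 , 7, 9] 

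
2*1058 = 2116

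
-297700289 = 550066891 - 847767180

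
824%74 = 10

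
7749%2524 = 177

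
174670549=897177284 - 722506735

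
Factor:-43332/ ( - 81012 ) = 23^1*43^( - 1) = 23/43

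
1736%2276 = 1736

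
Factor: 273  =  3^1* 7^1*13^1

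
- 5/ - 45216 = 5/45216 = 0.00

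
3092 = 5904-2812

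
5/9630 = 1/1926=0.00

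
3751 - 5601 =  - 1850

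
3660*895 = 3275700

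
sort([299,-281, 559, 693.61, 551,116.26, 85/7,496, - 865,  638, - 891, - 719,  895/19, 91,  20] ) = [ - 891, - 865, -719, - 281,85/7,20, 895/19,91, 116.26, 299,  496,551 , 559, 638,693.61] 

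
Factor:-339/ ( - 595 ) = 3^1*5^( - 1 )*7^( - 1)*17^(-1 )*113^1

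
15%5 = 0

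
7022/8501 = 7022/8501 = 0.83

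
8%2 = 0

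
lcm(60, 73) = 4380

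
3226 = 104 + 3122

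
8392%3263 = 1866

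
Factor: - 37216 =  - 2^5*1163^1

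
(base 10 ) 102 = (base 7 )204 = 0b1100110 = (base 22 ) 4e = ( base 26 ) 3O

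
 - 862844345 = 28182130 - 891026475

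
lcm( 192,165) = 10560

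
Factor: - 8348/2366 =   -  4174/1183 = - 2^1 * 7^( - 1)* 13^( - 2) * 2087^1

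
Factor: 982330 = 2^1*5^1*23^1*4271^1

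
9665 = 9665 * 1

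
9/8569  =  9/8569 = 0.00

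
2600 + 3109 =5709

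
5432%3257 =2175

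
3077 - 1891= 1186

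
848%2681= 848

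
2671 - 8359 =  - 5688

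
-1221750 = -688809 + -532941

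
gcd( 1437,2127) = 3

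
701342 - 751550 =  - 50208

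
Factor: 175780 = 2^2*5^1*11^1*17^1*47^1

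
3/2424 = 1/808 = 0.00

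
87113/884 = 6701/68 = 98.54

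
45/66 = 15/22 = 0.68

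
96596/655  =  96596/655=147.47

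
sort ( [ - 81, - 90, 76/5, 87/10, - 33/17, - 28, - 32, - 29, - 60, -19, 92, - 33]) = [-90, - 81, - 60, - 33, - 32, - 29, - 28, - 19, - 33/17, 87/10,76/5,  92]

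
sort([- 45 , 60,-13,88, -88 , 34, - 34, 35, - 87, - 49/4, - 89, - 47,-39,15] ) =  [ - 89,  -  88, - 87, - 47, - 45, -39, - 34, -13, - 49/4,15, 34,35 , 60,88 ]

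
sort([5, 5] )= [5,5]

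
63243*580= 36680940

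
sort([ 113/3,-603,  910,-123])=[ - 603, - 123, 113/3, 910 ] 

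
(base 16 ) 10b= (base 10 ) 267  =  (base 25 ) AH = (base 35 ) 7M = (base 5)2032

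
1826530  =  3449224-1622694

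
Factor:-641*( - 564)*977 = 2^2*3^1*47^1 * 641^1*977^1 = 353208948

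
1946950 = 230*8465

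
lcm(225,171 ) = 4275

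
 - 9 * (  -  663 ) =5967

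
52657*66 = 3475362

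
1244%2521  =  1244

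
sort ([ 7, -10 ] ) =[ - 10, 7]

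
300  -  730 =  - 430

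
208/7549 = 208/7549 = 0.03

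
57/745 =57/745=0.08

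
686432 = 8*85804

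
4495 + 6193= 10688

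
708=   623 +85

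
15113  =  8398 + 6715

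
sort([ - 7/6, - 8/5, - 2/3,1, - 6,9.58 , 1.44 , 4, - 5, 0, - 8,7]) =[ - 8, - 6, - 5, - 8/5, - 7/6, - 2/3, 0, 1, 1.44,4, 7,9.58] 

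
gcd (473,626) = 1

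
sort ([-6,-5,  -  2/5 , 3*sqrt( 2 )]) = [ - 6, - 5, - 2/5, 3*sqrt (2) ]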